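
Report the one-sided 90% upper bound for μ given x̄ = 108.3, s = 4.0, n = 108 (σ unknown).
μ ≤ 108.80

Upper bound (one-sided):
t* = 1.290 (one-sided for 90%)
Upper bound = x̄ + t* · s/√n = 108.3 + 1.290 · 4.0/√108 = 108.80

We are 90% confident that μ ≤ 108.80.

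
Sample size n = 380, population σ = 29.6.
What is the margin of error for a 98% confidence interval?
Margin of error = 3.53

Margin of error = z* · σ/√n
= 2.326 · 29.6/√380
= 2.326 · 29.6/19.4936
= 3.53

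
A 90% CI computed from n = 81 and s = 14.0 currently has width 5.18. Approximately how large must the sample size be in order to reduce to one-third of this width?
n ≈ 729

CI width ∝ 1/√n
To reduce width by factor 3, need √n to grow by 3 → need 3² = 9 times as many samples.

Current: n = 81, width = 5.18
New: n = 729, width ≈ 1.71

Width reduced by factor of 5.18/1.71 = 3.03.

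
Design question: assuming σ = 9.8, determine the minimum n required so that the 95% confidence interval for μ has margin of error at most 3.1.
n ≥ 39

For margin E ≤ 3.1:
n ≥ (z* · σ / E)²
n ≥ (1.960 · 9.8 / 3.1)²
n ≥ 38.39

Minimum n = 39 (rounding up)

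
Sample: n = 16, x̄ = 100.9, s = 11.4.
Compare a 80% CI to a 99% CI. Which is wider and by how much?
99% CI is wider by 9.16

df = 15
80% CI: t* = 1.341, (97.08, 104.72), width = 2 · t* · s/√n = 7.64
99% CI: t* = 2.947, (92.50, 109.30), width = 2 · t* · s/√n = 16.80

The 99% CI is wider by 16.80 - 7.64 = 9.16.
Higher confidence requires a wider interval.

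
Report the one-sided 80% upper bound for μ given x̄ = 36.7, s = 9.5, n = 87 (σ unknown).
μ ≤ 37.56

Upper bound (one-sided):
t* = 0.846 (one-sided for 80%)
Upper bound = x̄ + t* · s/√n = 36.7 + 0.846 · 9.5/√87 = 37.56

We are 80% confident that μ ≤ 37.56.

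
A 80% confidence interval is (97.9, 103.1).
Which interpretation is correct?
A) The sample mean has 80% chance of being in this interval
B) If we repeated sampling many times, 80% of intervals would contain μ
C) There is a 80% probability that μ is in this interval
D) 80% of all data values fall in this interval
B

A) Wrong — x̄ is observed and sits in the interval by construction.
B) Correct — this is the frequentist long-run coverage interpretation.
C) Wrong — μ is fixed; the randomness lives in the interval, not in μ.
D) Wrong — a CI is about the parameter μ, not individual data values.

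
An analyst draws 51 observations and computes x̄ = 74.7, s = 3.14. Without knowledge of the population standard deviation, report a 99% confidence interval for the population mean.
(73.52, 75.88)

t-interval (σ unknown):
df = n - 1 = 50
t* = 2.678 for 99% confidence

Margin of error = t* · s/√n = 2.678 · 3.14/√51 = 1.18

CI: (73.52, 75.88)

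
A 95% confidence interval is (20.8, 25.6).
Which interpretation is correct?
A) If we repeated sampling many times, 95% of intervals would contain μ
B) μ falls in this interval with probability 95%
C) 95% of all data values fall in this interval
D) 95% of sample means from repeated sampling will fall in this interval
A

A) Correct — this is the frequentist long-run coverage interpretation.
B) Wrong — μ is fixed; the randomness lives in the interval, not in μ.
C) Wrong — a CI is about the parameter μ, not individual data values.
D) Wrong — coverage applies to intervals containing μ, not to future x̄ values.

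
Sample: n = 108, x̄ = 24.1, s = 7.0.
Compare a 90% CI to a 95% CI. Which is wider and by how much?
95% CI is wider by 0.44

df = 107
90% CI: t* = 1.659, (22.98, 25.22), width = 2 · t* · s/√n = 2.23
95% CI: t* = 1.982, (22.76, 25.44), width = 2 · t* · s/√n = 2.67

The 95% CI is wider by 2.67 - 2.23 = 0.44.
Higher confidence requires a wider interval.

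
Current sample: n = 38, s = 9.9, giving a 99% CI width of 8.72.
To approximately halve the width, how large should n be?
n ≈ 152

CI width ∝ 1/√n
To reduce width by factor 2, need √n to grow by 2 → need 2² = 4 times as many samples.

Current: n = 38, width = 8.72
New: n = 152, width ≈ 4.19

Width reduced by factor of 8.72/4.19 = 2.08.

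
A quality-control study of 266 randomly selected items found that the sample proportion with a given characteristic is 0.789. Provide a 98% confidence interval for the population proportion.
(0.731, 0.847)

Proportion CI:
SE = √(p̂(1-p̂)/n) = √(0.789 · 0.211 / 266) = 0.02502

z* = 2.326
Margin = z* · SE = 2.326 · 0.02502 = 0.0582

CI: 0.789 ± 0.0582 = (0.731, 0.847)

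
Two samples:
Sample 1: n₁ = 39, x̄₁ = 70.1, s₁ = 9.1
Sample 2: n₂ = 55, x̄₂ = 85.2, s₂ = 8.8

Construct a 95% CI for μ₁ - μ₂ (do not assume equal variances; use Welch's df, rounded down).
(-18.84, -11.36)

Difference: x̄₁ - x̄₂ = -15.10
SE = √(s₁²/n₁ + s₂²/n₂) = √(9.1²/39 + 8.8²/55) = 1.8792
df = 80.27 → 80 (Welch–Satterthwaite, rounded down)
t* = 1.990

CI: -15.10 ± 1.990 · 1.8792 = -15.10 ± 3.74 = (-18.84, -11.36)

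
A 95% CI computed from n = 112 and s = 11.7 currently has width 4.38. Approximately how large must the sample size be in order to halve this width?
n ≈ 448

CI width ∝ 1/√n
To reduce width by factor 2, need √n to grow by 2 → need 2² = 4 times as many samples.

Current: n = 112, width = 4.38
New: n = 448, width ≈ 2.17

Width reduced by factor of 4.38/2.17 = 2.02.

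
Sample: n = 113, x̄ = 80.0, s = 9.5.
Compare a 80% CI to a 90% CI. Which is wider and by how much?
90% CI is wider by 0.67

df = 112
80% CI: t* = 1.289, (78.85, 81.15), width = 2 · t* · s/√n = 2.30
90% CI: t* = 1.659, (78.52, 81.48), width = 2 · t* · s/√n = 2.97

The 90% CI is wider by 2.97 - 2.30 = 0.67.
Higher confidence requires a wider interval.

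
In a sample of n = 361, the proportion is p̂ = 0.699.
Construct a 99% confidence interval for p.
(0.637, 0.761)

Proportion CI:
SE = √(p̂(1-p̂)/n) = √(0.699 · 0.301 / 361) = 0.02414

z* = 2.576
Margin = z* · SE = 2.576 · 0.02414 = 0.0622

CI: 0.699 ± 0.0622 = (0.637, 0.761)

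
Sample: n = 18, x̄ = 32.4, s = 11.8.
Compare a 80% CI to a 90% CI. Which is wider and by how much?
90% CI is wider by 2.27

df = 17
80% CI: t* = 1.333, (28.69, 36.11), width = 2 · t* · s/√n = 7.41
90% CI: t* = 1.740, (27.56, 37.24), width = 2 · t* · s/√n = 9.68

The 90% CI is wider by 9.68 - 7.41 = 2.27.
Higher confidence requires a wider interval.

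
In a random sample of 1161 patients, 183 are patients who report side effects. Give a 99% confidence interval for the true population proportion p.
(0.130, 0.185)

Proportion CI:
p̂ = 183/1161 = 0.15762
SE = √(p̂(1-p̂)/n) = √(0.15762 · 0.84238 / 1161) = 0.01069

z* = 2.576
Margin = z* · SE = 2.576 · 0.01069 = 0.0275

CI: 0.15762 ± 0.0275 = (0.130, 0.185)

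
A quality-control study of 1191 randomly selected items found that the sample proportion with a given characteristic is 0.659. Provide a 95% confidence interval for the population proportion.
(0.632, 0.686)

Proportion CI:
SE = √(p̂(1-p̂)/n) = √(0.659 · 0.341 / 1191) = 0.01374

z* = 1.960
Margin = z* · SE = 1.960 · 0.01374 = 0.0269

CI: 0.659 ± 0.0269 = (0.632, 0.686)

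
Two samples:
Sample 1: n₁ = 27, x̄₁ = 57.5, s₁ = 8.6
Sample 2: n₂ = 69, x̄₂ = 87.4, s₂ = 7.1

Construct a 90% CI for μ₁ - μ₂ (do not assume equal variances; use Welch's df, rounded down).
(-33.04, -26.76)

Difference: x̄₁ - x̄₂ = -29.90
SE = √(s₁²/n₁ + s₂²/n₂) = √(8.6²/27 + 7.1²/69) = 1.8628
df = 40.61 → 40 (Welch–Satterthwaite, rounded down)
t* = 1.684

CI: -29.90 ± 1.684 · 1.8628 = -29.90 ± 3.14 = (-33.04, -26.76)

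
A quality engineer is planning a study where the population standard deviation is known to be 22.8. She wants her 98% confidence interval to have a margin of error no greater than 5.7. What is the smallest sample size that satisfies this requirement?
n ≥ 87

For margin E ≤ 5.7:
n ≥ (z* · σ / E)²
n ≥ (2.326 · 22.8 / 5.7)²
n ≥ 86.56

Minimum n = 87 (rounding up)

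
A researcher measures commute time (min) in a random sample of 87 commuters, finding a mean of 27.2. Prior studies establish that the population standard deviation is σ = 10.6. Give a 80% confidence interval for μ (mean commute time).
(25.74, 28.66)

z-interval (σ known):
z* = 1.282 for 80% confidence

Margin of error = z* · σ/√n = 1.282 · 10.6/√87 = 1.46

CI: (27.2 - 1.46, 27.2 + 1.46) = (25.74, 28.66)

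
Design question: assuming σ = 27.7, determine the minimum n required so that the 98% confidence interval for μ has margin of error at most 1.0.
n ≥ 4152

For margin E ≤ 1.0:
n ≥ (z* · σ / E)²
n ≥ (2.326 · 27.7 / 1.0)²
n ≥ 4151.25

Minimum n = 4152 (rounding up)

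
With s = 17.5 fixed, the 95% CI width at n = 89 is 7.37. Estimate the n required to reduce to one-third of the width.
n ≈ 801

CI width ∝ 1/√n
To reduce width by factor 3, need √n to grow by 3 → need 3² = 9 times as many samples.

Current: n = 89, width = 7.37
New: n = 801, width ≈ 2.43

Width reduced by factor of 7.37/2.43 = 3.03.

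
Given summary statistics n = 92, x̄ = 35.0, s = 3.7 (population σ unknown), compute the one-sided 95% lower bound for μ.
μ ≥ 34.36

Lower bound (one-sided):
t* = 1.662 (one-sided for 95%)
Lower bound = x̄ - t* · s/√n = 35.0 - 1.662 · 3.7/√92 = 34.36

We are 95% confident that μ ≥ 34.36.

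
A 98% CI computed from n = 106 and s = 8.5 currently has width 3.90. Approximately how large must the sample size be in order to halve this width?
n ≈ 424

CI width ∝ 1/√n
To reduce width by factor 2, need √n to grow by 2 → need 2² = 4 times as many samples.

Current: n = 106, width = 3.90
New: n = 424, width ≈ 1.93

Width reduced by factor of 3.90/1.93 = 2.02.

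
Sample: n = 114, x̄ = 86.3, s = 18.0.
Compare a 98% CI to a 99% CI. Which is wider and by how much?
99% CI is wider by 0.87

df = 113
98% CI: t* = 2.360, (82.32, 90.28), width = 2 · t* · s/√n = 7.96
99% CI: t* = 2.620, (81.88, 90.72), width = 2 · t* · s/√n = 8.83

The 99% CI is wider by 8.83 - 7.96 = 0.87.
Higher confidence requires a wider interval.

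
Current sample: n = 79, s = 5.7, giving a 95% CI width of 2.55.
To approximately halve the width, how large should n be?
n ≈ 316

CI width ∝ 1/√n
To reduce width by factor 2, need √n to grow by 2 → need 2² = 4 times as many samples.

Current: n = 79, width = 2.55
New: n = 316, width ≈ 1.26

Width reduced by factor of 2.55/1.26 = 2.02.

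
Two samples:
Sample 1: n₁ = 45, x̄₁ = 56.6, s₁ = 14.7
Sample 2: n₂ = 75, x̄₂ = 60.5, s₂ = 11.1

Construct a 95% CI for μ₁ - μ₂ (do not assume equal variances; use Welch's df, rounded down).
(-8.96, 1.16)

Difference: x̄₁ - x̄₂ = -3.90
SE = √(s₁²/n₁ + s₂²/n₂) = √(14.7²/45 + 11.1²/75) = 2.5387
df = 74.10 → 74 (Welch–Satterthwaite, rounded down)
t* = 1.993

CI: -3.90 ± 1.993 · 2.5387 = -3.90 ± 5.06 = (-8.96, 1.16)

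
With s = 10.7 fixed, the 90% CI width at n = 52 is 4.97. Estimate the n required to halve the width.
n ≈ 208

CI width ∝ 1/√n
To reduce width by factor 2, need √n to grow by 2 → need 2² = 4 times as many samples.

Current: n = 52, width = 4.97
New: n = 208, width ≈ 2.45

Width reduced by factor of 4.97/2.45 = 2.03.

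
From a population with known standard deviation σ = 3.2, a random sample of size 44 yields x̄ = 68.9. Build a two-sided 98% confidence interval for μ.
(67.78, 70.02)

z-interval (σ known):
z* = 2.326 for 98% confidence

Margin of error = z* · σ/√n = 2.326 · 3.2/√44 = 1.12

CI: (68.9 - 1.12, 68.9 + 1.12) = (67.78, 70.02)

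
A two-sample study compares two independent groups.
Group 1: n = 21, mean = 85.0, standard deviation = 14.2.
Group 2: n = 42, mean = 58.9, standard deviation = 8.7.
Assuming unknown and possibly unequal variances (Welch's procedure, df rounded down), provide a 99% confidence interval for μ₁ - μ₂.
(16.74, 35.46)

Difference: x̄₁ - x̄₂ = 26.10
SE = √(s₁²/n₁ + s₂²/n₂) = √(14.2²/21 + 8.7²/42) = 3.3770
df = 27.74 → 27 (Welch–Satterthwaite, rounded down)
t* = 2.771

CI: 26.10 ± 2.771 · 3.3770 = 26.10 ± 9.36 = (16.74, 35.46)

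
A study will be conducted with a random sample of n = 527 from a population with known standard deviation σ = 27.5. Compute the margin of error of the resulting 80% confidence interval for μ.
Margin of error = 1.54

Margin of error = z* · σ/√n
= 1.282 · 27.5/√527
= 1.282 · 27.5/22.9565
= 1.54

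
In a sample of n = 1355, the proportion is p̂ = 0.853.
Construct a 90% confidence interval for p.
(0.837, 0.869)

Proportion CI:
SE = √(p̂(1-p̂)/n) = √(0.853 · 0.147 / 1355) = 0.00962

z* = 1.645
Margin = z* · SE = 1.645 · 0.00962 = 0.0158

CI: 0.853 ± 0.0158 = (0.837, 0.869)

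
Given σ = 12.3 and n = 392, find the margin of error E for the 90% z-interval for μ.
Margin of error = 1.02

Margin of error = z* · σ/√n
= 1.645 · 12.3/√392
= 1.645 · 12.3/19.7990
= 1.02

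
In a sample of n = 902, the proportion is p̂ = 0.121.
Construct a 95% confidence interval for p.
(0.100, 0.142)

Proportion CI:
SE = √(p̂(1-p̂)/n) = √(0.121 · 0.879 / 902) = 0.01086

z* = 1.960
Margin = z* · SE = 1.960 · 0.01086 = 0.0213

CI: 0.121 ± 0.0213 = (0.100, 0.142)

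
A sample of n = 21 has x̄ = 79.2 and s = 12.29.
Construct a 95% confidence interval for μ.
(73.61, 84.79)

t-interval (σ unknown):
df = n - 1 = 20
t* = 2.086 for 95% confidence

Margin of error = t* · s/√n = 2.086 · 12.29/√21 = 5.59

CI: (73.61, 84.79)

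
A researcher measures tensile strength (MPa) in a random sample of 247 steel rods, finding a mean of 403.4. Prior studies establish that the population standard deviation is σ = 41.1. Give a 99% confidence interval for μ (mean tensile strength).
(396.66, 410.14)

z-interval (σ known):
z* = 2.576 for 99% confidence

Margin of error = z* · σ/√n = 2.576 · 41.1/√247 = 6.74

CI: (403.4 - 6.74, 403.4 + 6.74) = (396.66, 410.14)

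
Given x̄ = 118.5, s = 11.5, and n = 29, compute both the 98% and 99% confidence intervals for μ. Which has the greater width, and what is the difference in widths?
99% CI is wider by 1.26

df = 28
98% CI: t* = 2.467, (113.23, 123.77), width = 2 · t* · s/√n = 10.54
99% CI: t* = 2.763, (112.60, 124.40), width = 2 · t* · s/√n = 11.80

The 99% CI is wider by 11.80 - 10.54 = 1.26.
Higher confidence requires a wider interval.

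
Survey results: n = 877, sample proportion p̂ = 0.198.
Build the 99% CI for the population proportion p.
(0.163, 0.233)

Proportion CI:
SE = √(p̂(1-p̂)/n) = √(0.198 · 0.802 / 877) = 0.01346

z* = 2.576
Margin = z* · SE = 2.576 · 0.01346 = 0.0347

CI: 0.198 ± 0.0347 = (0.163, 0.233)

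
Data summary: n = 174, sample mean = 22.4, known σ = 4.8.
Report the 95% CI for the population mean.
(21.69, 23.11)

z-interval (σ known):
z* = 1.960 for 95% confidence

Margin of error = z* · σ/√n = 1.960 · 4.8/√174 = 0.71

CI: (22.4 - 0.71, 22.4 + 0.71) = (21.69, 23.11)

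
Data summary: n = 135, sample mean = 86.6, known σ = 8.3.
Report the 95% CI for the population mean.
(85.20, 88.00)

z-interval (σ known):
z* = 1.960 for 95% confidence

Margin of error = z* · σ/√n = 1.960 · 8.3/√135 = 1.40

CI: (86.6 - 1.40, 86.6 + 1.40) = (85.20, 88.00)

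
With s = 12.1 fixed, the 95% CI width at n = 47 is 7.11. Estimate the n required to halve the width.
n ≈ 188

CI width ∝ 1/√n
To reduce width by factor 2, need √n to grow by 2 → need 2² = 4 times as many samples.

Current: n = 47, width = 7.11
New: n = 188, width ≈ 3.48

Width reduced by factor of 7.11/3.48 = 2.04.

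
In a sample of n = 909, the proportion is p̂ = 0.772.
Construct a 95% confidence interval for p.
(0.745, 0.799)

Proportion CI:
SE = √(p̂(1-p̂)/n) = √(0.772 · 0.228 / 909) = 0.01392

z* = 1.960
Margin = z* · SE = 1.960 · 0.01392 = 0.0273

CI: 0.772 ± 0.0273 = (0.745, 0.799)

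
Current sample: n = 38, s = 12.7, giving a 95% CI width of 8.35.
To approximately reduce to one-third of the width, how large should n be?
n ≈ 342

CI width ∝ 1/√n
To reduce width by factor 3, need √n to grow by 3 → need 3² = 9 times as many samples.

Current: n = 38, width = 8.35
New: n = 342, width ≈ 2.70

Width reduced by factor of 8.35/2.70 = 3.09.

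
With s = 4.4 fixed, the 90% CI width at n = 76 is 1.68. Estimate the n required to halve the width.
n ≈ 304

CI width ∝ 1/√n
To reduce width by factor 2, need √n to grow by 2 → need 2² = 4 times as many samples.

Current: n = 76, width = 1.68
New: n = 304, width ≈ 0.83

Width reduced by factor of 1.68/0.83 = 2.02.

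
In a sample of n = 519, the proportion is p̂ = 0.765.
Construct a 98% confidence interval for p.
(0.722, 0.808)

Proportion CI:
SE = √(p̂(1-p̂)/n) = √(0.765 · 0.235 / 519) = 0.01861

z* = 2.326
Margin = z* · SE = 2.326 · 0.01861 = 0.0433

CI: 0.765 ± 0.0433 = (0.722, 0.808)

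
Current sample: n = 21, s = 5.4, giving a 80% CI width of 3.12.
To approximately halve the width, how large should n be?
n ≈ 84

CI width ∝ 1/√n
To reduce width by factor 2, need √n to grow by 2 → need 2² = 4 times as many samples.

Current: n = 21, width = 3.12
New: n = 84, width ≈ 1.52

Width reduced by factor of 3.12/1.52 = 2.05.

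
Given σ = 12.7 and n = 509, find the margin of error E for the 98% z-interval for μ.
Margin of error = 1.31

Margin of error = z* · σ/√n
= 2.326 · 12.7/√509
= 2.326 · 12.7/22.5610
= 1.31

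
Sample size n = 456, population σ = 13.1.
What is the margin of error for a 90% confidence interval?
Margin of error = 1.01

Margin of error = z* · σ/√n
= 1.645 · 13.1/√456
= 1.645 · 13.1/21.3542
= 1.01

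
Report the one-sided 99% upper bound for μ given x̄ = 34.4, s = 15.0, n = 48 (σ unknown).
μ ≤ 39.61

Upper bound (one-sided):
t* = 2.408 (one-sided for 99%)
Upper bound = x̄ + t* · s/√n = 34.4 + 2.408 · 15.0/√48 = 39.61

We are 99% confident that μ ≤ 39.61.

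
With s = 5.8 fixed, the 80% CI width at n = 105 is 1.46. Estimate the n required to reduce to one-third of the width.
n ≈ 945

CI width ∝ 1/√n
To reduce width by factor 3, need √n to grow by 3 → need 3² = 9 times as many samples.

Current: n = 105, width = 1.46
New: n = 945, width ≈ 0.48

Width reduced by factor of 1.46/0.48 = 3.04.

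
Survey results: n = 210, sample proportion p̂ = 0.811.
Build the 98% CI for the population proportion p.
(0.748, 0.874)

Proportion CI:
SE = √(p̂(1-p̂)/n) = √(0.811 · 0.189 / 210) = 0.02702

z* = 2.326
Margin = z* · SE = 2.326 · 0.02702 = 0.0628

CI: 0.811 ± 0.0628 = (0.748, 0.874)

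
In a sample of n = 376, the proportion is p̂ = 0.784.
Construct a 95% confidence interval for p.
(0.742, 0.826)

Proportion CI:
SE = √(p̂(1-p̂)/n) = √(0.784 · 0.216 / 376) = 0.02122

z* = 1.960
Margin = z* · SE = 1.960 · 0.02122 = 0.0416

CI: 0.784 ± 0.0416 = (0.742, 0.826)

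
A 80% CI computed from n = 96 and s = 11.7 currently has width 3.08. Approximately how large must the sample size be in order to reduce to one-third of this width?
n ≈ 864

CI width ∝ 1/√n
To reduce width by factor 3, need √n to grow by 3 → need 3² = 9 times as many samples.

Current: n = 96, width = 3.08
New: n = 864, width ≈ 1.02

Width reduced by factor of 3.08/1.02 = 3.02.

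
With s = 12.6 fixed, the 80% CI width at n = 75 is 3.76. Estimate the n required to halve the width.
n ≈ 300

CI width ∝ 1/√n
To reduce width by factor 2, need √n to grow by 2 → need 2² = 4 times as many samples.

Current: n = 75, width = 3.76
New: n = 300, width ≈ 1.87

Width reduced by factor of 3.76/1.87 = 2.01.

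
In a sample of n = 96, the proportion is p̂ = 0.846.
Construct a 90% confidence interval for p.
(0.785, 0.907)

Proportion CI:
SE = √(p̂(1-p̂)/n) = √(0.846 · 0.154 / 96) = 0.03684

z* = 1.645
Margin = z* · SE = 1.645 · 0.03684 = 0.0606

CI: 0.846 ± 0.0606 = (0.785, 0.907)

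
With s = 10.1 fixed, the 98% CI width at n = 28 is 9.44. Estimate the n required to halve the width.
n ≈ 112

CI width ∝ 1/√n
To reduce width by factor 2, need √n to grow by 2 → need 2² = 4 times as many samples.

Current: n = 28, width = 9.44
New: n = 112, width ≈ 4.50

Width reduced by factor of 9.44/4.50 = 2.10.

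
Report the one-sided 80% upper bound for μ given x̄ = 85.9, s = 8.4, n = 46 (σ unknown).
μ ≤ 86.95

Upper bound (one-sided):
t* = 0.850 (one-sided for 80%)
Upper bound = x̄ + t* · s/√n = 85.9 + 0.850 · 8.4/√46 = 86.95

We are 80% confident that μ ≤ 86.95.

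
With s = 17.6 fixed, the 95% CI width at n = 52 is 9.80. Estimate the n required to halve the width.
n ≈ 208

CI width ∝ 1/√n
To reduce width by factor 2, need √n to grow by 2 → need 2² = 4 times as many samples.

Current: n = 52, width = 9.80
New: n = 208, width ≈ 4.81

Width reduced by factor of 9.80/4.81 = 2.04.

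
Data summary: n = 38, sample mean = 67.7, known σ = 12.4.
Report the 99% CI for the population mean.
(62.52, 72.88)

z-interval (σ known):
z* = 2.576 for 99% confidence

Margin of error = z* · σ/√n = 2.576 · 12.4/√38 = 5.18

CI: (67.7 - 5.18, 67.7 + 5.18) = (62.52, 72.88)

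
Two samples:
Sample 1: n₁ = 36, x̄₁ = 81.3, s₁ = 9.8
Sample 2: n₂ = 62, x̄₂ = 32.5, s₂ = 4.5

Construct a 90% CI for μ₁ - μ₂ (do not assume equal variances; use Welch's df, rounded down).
(45.89, 51.71)

Difference: x̄₁ - x̄₂ = 48.80
SE = √(s₁²/n₁ + s₂²/n₂) = √(9.8²/36 + 4.5²/62) = 1.7304
df = 43.72 → 43 (Welch–Satterthwaite, rounded down)
t* = 1.681

CI: 48.80 ± 1.681 · 1.7304 = 48.80 ± 2.91 = (45.89, 51.71)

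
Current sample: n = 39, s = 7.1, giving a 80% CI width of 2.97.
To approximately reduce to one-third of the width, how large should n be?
n ≈ 351

CI width ∝ 1/√n
To reduce width by factor 3, need √n to grow by 3 → need 3² = 9 times as many samples.

Current: n = 39, width = 2.97
New: n = 351, width ≈ 0.97

Width reduced by factor of 2.97/0.97 = 3.06.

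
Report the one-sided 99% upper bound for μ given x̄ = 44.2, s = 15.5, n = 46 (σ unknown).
μ ≤ 49.71

Upper bound (one-sided):
t* = 2.412 (one-sided for 99%)
Upper bound = x̄ + t* · s/√n = 44.2 + 2.412 · 15.5/√46 = 49.71

We are 99% confident that μ ≤ 49.71.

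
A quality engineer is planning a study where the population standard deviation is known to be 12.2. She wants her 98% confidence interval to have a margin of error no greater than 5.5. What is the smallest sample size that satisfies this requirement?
n ≥ 27

For margin E ≤ 5.5:
n ≥ (z* · σ / E)²
n ≥ (2.326 · 12.2 / 5.5)²
n ≥ 26.62

Minimum n = 27 (rounding up)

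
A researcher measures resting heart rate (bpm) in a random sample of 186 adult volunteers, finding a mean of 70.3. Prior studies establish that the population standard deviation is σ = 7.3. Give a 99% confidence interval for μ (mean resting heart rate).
(68.92, 71.68)

z-interval (σ known):
z* = 2.576 for 99% confidence

Margin of error = z* · σ/√n = 2.576 · 7.3/√186 = 1.38

CI: (70.3 - 1.38, 70.3 + 1.38) = (68.92, 71.68)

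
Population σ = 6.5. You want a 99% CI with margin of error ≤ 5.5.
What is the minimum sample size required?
n ≥ 10

For margin E ≤ 5.5:
n ≥ (z* · σ / E)²
n ≥ (2.576 · 6.5 / 5.5)²
n ≥ 9.27

Minimum n = 10 (rounding up)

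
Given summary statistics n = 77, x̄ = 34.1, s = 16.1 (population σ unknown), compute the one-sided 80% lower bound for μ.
μ ≥ 32.55

Lower bound (one-sided):
t* = 0.846 (one-sided for 80%)
Lower bound = x̄ - t* · s/√n = 34.1 - 0.846 · 16.1/√77 = 32.55

We are 80% confident that μ ≥ 32.55.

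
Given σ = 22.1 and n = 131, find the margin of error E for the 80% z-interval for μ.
Margin of error = 2.48

Margin of error = z* · σ/√n
= 1.282 · 22.1/√131
= 1.282 · 22.1/11.4455
= 2.48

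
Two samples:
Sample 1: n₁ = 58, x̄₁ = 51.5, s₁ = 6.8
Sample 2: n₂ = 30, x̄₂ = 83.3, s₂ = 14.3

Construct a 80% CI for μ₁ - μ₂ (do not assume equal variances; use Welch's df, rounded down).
(-35.40, -28.20)

Difference: x̄₁ - x̄₂ = -31.80
SE = √(s₁²/n₁ + s₂²/n₂) = √(6.8²/58 + 14.3²/30) = 2.7593
df = 35.93 → 35 (Welch–Satterthwaite, rounded down)
t* = 1.306

CI: -31.80 ± 1.306 · 2.7593 = -31.80 ± 3.60 = (-35.40, -28.20)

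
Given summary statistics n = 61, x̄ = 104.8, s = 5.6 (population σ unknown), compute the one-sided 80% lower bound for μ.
μ ≥ 104.19

Lower bound (one-sided):
t* = 0.848 (one-sided for 80%)
Lower bound = x̄ - t* · s/√n = 104.8 - 0.848 · 5.6/√61 = 104.19

We are 80% confident that μ ≥ 104.19.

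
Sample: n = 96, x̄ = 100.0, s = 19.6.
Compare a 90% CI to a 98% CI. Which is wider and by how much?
98% CI is wider by 2.82

df = 95
90% CI: t* = 1.661, (96.68, 103.32), width = 2 · t* · s/√n = 6.65
98% CI: t* = 2.366, (95.27, 104.73), width = 2 · t* · s/√n = 9.47

The 98% CI is wider by 9.47 - 6.65 = 2.82.
Higher confidence requires a wider interval.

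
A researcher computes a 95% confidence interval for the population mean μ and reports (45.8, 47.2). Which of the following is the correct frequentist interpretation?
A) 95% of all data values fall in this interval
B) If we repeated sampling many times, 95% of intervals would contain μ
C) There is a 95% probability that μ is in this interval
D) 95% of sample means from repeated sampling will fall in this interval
B

A) Wrong — a CI is about the parameter μ, not individual data values.
B) Correct — this is the frequentist long-run coverage interpretation.
C) Wrong — μ is fixed; the randomness lives in the interval, not in μ.
D) Wrong — coverage applies to intervals containing μ, not to future x̄ values.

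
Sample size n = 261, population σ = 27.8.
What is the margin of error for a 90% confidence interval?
Margin of error = 2.83

Margin of error = z* · σ/√n
= 1.645 · 27.8/√261
= 1.645 · 27.8/16.1555
= 2.83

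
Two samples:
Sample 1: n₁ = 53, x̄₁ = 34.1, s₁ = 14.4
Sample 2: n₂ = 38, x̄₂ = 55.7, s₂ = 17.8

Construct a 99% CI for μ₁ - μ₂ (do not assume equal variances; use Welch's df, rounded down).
(-30.87, -12.33)

Difference: x̄₁ - x̄₂ = -21.60
SE = √(s₁²/n₁ + s₂²/n₂) = √(14.4²/53 + 17.8²/38) = 3.5000
df = 69.05 → 69 (Welch–Satterthwaite, rounded down)
t* = 2.649

CI: -21.60 ± 2.649 · 3.5000 = -21.60 ± 9.27 = (-30.87, -12.33)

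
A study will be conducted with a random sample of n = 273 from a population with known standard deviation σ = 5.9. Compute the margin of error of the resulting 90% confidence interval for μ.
Margin of error = 0.59

Margin of error = z* · σ/√n
= 1.645 · 5.9/√273
= 1.645 · 5.9/16.5227
= 0.59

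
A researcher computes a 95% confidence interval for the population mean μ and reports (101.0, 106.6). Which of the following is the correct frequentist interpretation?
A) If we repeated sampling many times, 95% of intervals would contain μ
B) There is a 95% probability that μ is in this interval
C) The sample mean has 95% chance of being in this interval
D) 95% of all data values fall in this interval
A

A) Correct — this is the frequentist long-run coverage interpretation.
B) Wrong — μ is fixed; the randomness lives in the interval, not in μ.
C) Wrong — x̄ is observed and sits in the interval by construction.
D) Wrong — a CI is about the parameter μ, not individual data values.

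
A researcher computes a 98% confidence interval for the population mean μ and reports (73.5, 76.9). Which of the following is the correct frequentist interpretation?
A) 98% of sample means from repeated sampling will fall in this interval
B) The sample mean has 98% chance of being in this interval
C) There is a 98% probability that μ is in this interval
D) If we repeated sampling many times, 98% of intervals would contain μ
D

A) Wrong — coverage applies to intervals containing μ, not to future x̄ values.
B) Wrong — x̄ is observed and sits in the interval by construction.
C) Wrong — μ is fixed; the randomness lives in the interval, not in μ.
D) Correct — this is the frequentist long-run coverage interpretation.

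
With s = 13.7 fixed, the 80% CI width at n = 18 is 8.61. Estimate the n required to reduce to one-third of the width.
n ≈ 162

CI width ∝ 1/√n
To reduce width by factor 3, need √n to grow by 3 → need 3² = 9 times as many samples.

Current: n = 18, width = 8.61
New: n = 162, width ≈ 2.77

Width reduced by factor of 8.61/2.77 = 3.11.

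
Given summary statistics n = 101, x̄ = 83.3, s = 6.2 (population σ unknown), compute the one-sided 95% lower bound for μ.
μ ≥ 82.28

Lower bound (one-sided):
t* = 1.660 (one-sided for 95%)
Lower bound = x̄ - t* · s/√n = 83.3 - 1.660 · 6.2/√101 = 82.28

We are 95% confident that μ ≥ 82.28.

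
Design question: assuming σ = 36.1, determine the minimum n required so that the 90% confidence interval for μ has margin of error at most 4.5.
n ≥ 175

For margin E ≤ 4.5:
n ≥ (z* · σ / E)²
n ≥ (1.645 · 36.1 / 4.5)²
n ≥ 174.15

Minimum n = 175 (rounding up)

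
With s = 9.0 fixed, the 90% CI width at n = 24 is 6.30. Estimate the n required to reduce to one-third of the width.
n ≈ 216

CI width ∝ 1/√n
To reduce width by factor 3, need √n to grow by 3 → need 3² = 9 times as many samples.

Current: n = 24, width = 6.30
New: n = 216, width ≈ 2.02

Width reduced by factor of 6.30/2.02 = 3.12.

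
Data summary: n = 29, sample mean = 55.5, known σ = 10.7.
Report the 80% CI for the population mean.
(52.95, 58.05)

z-interval (σ known):
z* = 1.282 for 80% confidence

Margin of error = z* · σ/√n = 1.282 · 10.7/√29 = 2.55

CI: (55.5 - 2.55, 55.5 + 2.55) = (52.95, 58.05)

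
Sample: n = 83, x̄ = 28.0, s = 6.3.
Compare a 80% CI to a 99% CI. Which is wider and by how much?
99% CI is wider by 1.86

df = 82
80% CI: t* = 1.292, (27.11, 28.89), width = 2 · t* · s/√n = 1.79
99% CI: t* = 2.637, (26.18, 29.82), width = 2 · t* · s/√n = 3.65

The 99% CI is wider by 3.65 - 1.79 = 1.86.
Higher confidence requires a wider interval.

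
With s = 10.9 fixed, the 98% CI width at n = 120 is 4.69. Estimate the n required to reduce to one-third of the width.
n ≈ 1080

CI width ∝ 1/√n
To reduce width by factor 3, need √n to grow by 3 → need 3² = 9 times as many samples.

Current: n = 120, width = 4.69
New: n = 1080, width ≈ 1.55

Width reduced by factor of 4.69/1.55 = 3.03.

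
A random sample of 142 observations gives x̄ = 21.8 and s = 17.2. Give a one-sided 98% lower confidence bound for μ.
μ ≥ 18.81

Lower bound (one-sided):
t* = 2.073 (one-sided for 98%)
Lower bound = x̄ - t* · s/√n = 21.8 - 2.073 · 17.2/√142 = 18.81

We are 98% confident that μ ≥ 18.81.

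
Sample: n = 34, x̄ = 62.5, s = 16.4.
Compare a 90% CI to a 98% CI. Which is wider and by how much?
98% CI is wider by 4.23

df = 33
90% CI: t* = 1.692, (57.74, 67.26), width = 2 · t* · s/√n = 9.52
98% CI: t* = 2.445, (55.62, 69.38), width = 2 · t* · s/√n = 13.75

The 98% CI is wider by 13.75 - 9.52 = 4.23.
Higher confidence requires a wider interval.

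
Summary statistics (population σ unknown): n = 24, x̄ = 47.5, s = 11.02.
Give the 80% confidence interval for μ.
(44.53, 50.47)

t-interval (σ unknown):
df = n - 1 = 23
t* = 1.319 for 80% confidence

Margin of error = t* · s/√n = 1.319 · 11.02/√24 = 2.97

CI: (44.53, 50.47)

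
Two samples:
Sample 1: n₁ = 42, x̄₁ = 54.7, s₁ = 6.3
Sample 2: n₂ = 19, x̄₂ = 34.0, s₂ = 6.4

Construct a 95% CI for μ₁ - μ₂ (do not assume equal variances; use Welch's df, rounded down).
(17.12, 24.28)

Difference: x̄₁ - x̄₂ = 20.70
SE = √(s₁²/n₁ + s₂²/n₂) = √(6.3²/42 + 6.4²/19) = 1.7609
df = 34.34 → 34 (Welch–Satterthwaite, rounded down)
t* = 2.032

CI: 20.70 ± 2.032 · 1.7609 = 20.70 ± 3.58 = (17.12, 24.28)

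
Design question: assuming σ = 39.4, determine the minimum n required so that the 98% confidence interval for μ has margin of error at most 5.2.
n ≥ 311

For margin E ≤ 5.2:
n ≥ (z* · σ / E)²
n ≥ (2.326 · 39.4 / 5.2)²
n ≥ 310.60

Minimum n = 311 (rounding up)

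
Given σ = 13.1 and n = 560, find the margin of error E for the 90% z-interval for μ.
Margin of error = 0.91

Margin of error = z* · σ/√n
= 1.645 · 13.1/√560
= 1.645 · 13.1/23.6643
= 0.91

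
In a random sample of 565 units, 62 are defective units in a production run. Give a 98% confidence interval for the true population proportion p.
(0.079, 0.140)

Proportion CI:
p̂ = 62/565 = 0.10973
SE = √(p̂(1-p̂)/n) = √(0.10973 · 0.89027 / 565) = 0.01315

z* = 2.326
Margin = z* · SE = 2.326 · 0.01315 = 0.0306

CI: 0.10973 ± 0.0306 = (0.079, 0.140)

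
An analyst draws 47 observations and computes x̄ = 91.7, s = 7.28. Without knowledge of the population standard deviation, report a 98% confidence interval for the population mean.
(89.14, 94.26)

t-interval (σ unknown):
df = n - 1 = 46
t* = 2.410 for 98% confidence

Margin of error = t* · s/√n = 2.410 · 7.28/√47 = 2.56

CI: (89.14, 94.26)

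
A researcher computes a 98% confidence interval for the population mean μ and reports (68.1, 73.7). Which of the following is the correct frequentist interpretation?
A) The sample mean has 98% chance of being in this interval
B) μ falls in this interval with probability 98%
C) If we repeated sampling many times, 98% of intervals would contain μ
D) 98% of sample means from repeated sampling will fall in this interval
C

A) Wrong — x̄ is observed and sits in the interval by construction.
B) Wrong — μ is fixed; the randomness lives in the interval, not in μ.
C) Correct — this is the frequentist long-run coverage interpretation.
D) Wrong — coverage applies to intervals containing μ, not to future x̄ values.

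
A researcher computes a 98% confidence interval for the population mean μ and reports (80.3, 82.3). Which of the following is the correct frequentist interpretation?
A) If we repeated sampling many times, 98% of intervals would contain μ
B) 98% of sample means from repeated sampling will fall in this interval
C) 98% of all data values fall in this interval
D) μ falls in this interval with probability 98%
A

A) Correct — this is the frequentist long-run coverage interpretation.
B) Wrong — coverage applies to intervals containing μ, not to future x̄ values.
C) Wrong — a CI is about the parameter μ, not individual data values.
D) Wrong — μ is fixed; the randomness lives in the interval, not in μ.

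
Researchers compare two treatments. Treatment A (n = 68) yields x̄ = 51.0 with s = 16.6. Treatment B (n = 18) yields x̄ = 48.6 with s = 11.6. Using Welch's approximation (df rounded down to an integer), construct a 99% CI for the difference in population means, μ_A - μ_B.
(-6.82, 11.62)

Difference: x̄₁ - x̄₂ = 2.40
SE = √(s₁²/n₁ + s₂²/n₂) = √(16.6²/68 + 11.6²/18) = 3.3953
df = 37.62 → 37 (Welch–Satterthwaite, rounded down)
t* = 2.715

CI: 2.40 ± 2.715 · 3.3953 = 2.40 ± 9.22 = (-6.82, 11.62)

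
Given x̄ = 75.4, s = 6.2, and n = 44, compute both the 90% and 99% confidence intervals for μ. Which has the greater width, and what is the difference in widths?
99% CI is wider by 1.90

df = 43
90% CI: t* = 1.681, (73.83, 76.97), width = 2 · t* · s/√n = 3.14
99% CI: t* = 2.695, (72.88, 77.92), width = 2 · t* · s/√n = 5.04

The 99% CI is wider by 5.04 - 3.14 = 1.90.
Higher confidence requires a wider interval.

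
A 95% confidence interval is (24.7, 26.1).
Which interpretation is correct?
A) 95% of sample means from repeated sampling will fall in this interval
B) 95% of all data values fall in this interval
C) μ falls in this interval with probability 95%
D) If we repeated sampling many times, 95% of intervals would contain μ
D

A) Wrong — coverage applies to intervals containing μ, not to future x̄ values.
B) Wrong — a CI is about the parameter μ, not individual data values.
C) Wrong — μ is fixed; the randomness lives in the interval, not in μ.
D) Correct — this is the frequentist long-run coverage interpretation.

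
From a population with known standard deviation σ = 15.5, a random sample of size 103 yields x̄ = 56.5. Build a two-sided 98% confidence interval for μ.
(52.95, 60.05)

z-interval (σ known):
z* = 2.326 for 98% confidence

Margin of error = z* · σ/√n = 2.326 · 15.5/√103 = 3.55

CI: (56.5 - 3.55, 56.5 + 3.55) = (52.95, 60.05)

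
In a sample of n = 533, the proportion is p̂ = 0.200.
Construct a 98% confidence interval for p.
(0.160, 0.240)

Proportion CI:
SE = √(p̂(1-p̂)/n) = √(0.200 · 0.800 / 533) = 0.01733

z* = 2.326
Margin = z* · SE = 2.326 · 0.01733 = 0.0403

CI: 0.200 ± 0.0403 = (0.160, 0.240)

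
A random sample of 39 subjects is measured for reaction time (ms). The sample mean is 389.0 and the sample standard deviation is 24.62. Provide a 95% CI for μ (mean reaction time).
(381.02, 396.98)

t-interval (σ unknown):
df = n - 1 = 38
t* = 2.024 for 95% confidence

Margin of error = t* · s/√n = 2.024 · 24.62/√39 = 7.98

CI: (381.02, 396.98)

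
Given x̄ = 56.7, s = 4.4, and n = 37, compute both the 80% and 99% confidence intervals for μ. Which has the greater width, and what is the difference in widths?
99% CI is wider by 2.04

df = 36
80% CI: t* = 1.306, (55.76, 57.64), width = 2 · t* · s/√n = 1.89
99% CI: t* = 2.719, (54.73, 58.67), width = 2 · t* · s/√n = 3.93

The 99% CI is wider by 3.93 - 1.89 = 2.04.
Higher confidence requires a wider interval.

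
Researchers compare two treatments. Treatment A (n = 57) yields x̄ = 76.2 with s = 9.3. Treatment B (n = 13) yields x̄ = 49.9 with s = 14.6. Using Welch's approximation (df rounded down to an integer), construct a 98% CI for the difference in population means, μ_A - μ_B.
(15.19, 37.41)

Difference: x̄₁ - x̄₂ = 26.30
SE = √(s₁²/n₁ + s₂²/n₂) = √(9.3²/57 + 14.6²/13) = 4.2325
df = 14.30 → 14 (Welch–Satterthwaite, rounded down)
t* = 2.624

CI: 26.30 ± 2.624 · 4.2325 = 26.30 ± 11.11 = (15.19, 37.41)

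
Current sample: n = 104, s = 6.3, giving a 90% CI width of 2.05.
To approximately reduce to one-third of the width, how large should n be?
n ≈ 936

CI width ∝ 1/√n
To reduce width by factor 3, need √n to grow by 3 → need 3² = 9 times as many samples.

Current: n = 104, width = 2.05
New: n = 936, width ≈ 0.68

Width reduced by factor of 2.05/0.68 = 3.01.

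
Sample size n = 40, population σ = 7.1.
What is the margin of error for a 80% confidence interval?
Margin of error = 1.44

Margin of error = z* · σ/√n
= 1.282 · 7.1/√40
= 1.282 · 7.1/6.3246
= 1.44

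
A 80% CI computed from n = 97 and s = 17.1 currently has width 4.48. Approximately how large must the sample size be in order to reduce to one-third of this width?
n ≈ 873

CI width ∝ 1/√n
To reduce width by factor 3, need √n to grow by 3 → need 3² = 9 times as many samples.

Current: n = 97, width = 4.48
New: n = 873, width ≈ 1.49

Width reduced by factor of 4.48/1.49 = 3.01.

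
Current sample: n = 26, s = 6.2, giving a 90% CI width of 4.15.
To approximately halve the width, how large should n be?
n ≈ 104

CI width ∝ 1/√n
To reduce width by factor 2, need √n to grow by 2 → need 2² = 4 times as many samples.

Current: n = 26, width = 4.15
New: n = 104, width ≈ 2.02

Width reduced by factor of 4.15/2.02 = 2.05.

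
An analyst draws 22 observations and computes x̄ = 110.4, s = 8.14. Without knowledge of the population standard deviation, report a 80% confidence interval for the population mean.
(108.10, 112.70)

t-interval (σ unknown):
df = n - 1 = 21
t* = 1.323 for 80% confidence

Margin of error = t* · s/√n = 1.323 · 8.14/√22 = 2.30

CI: (108.10, 112.70)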